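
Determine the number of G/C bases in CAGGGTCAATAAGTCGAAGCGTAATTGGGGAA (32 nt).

15

Scanning the sequence gives C=4, A=11, T=6, G=11.
Total G or C: 11 + 4 = 15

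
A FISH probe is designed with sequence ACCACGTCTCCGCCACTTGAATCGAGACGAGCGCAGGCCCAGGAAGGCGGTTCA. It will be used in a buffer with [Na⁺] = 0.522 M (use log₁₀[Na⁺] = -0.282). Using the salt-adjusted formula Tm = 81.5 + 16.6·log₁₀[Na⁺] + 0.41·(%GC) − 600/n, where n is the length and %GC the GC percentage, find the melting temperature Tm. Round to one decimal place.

91.5°C

Length n = 54. Base counts: T=7, A=13, G=16, C=18
G+C = 34, so %GC = 34/54 × 100 = 62.963%
Salt term: 16.6 × (-0.282) = -4.681
GC term: 0.41 × 62.963 = 25.815; length term: −600/54 = −11.111
Tm = 81.5 + (-4.681) + 25.815 − 11.111 = 91.523 → 91.5°C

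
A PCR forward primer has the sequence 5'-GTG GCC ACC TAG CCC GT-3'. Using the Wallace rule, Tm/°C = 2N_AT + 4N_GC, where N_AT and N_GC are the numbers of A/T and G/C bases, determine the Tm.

58°C

Scanning the sequence gives T=3, A=2, C=7, G=5.
So N_AT = 5 and N_GC = 12.
Tm = 2(5) + 4(12) = 10 + 48 = 58°C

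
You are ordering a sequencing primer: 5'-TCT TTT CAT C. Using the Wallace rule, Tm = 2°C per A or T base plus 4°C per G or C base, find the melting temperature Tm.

Scanning the sequence gives C=3, G=0, A=1, T=6.
So N_AT = 7 and N_GC = 3.
Tm = 2(7) + 4(3) = 14 + 12 = 26°C

26°C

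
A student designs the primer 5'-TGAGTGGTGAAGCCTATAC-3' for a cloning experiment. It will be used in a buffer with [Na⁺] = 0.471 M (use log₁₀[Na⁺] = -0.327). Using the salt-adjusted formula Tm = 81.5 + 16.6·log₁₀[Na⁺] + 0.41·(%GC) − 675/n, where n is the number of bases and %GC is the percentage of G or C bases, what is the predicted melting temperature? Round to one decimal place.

60.0°C

Length n = 19. A=5, T=5, C=3, G=6
G+C = 9, so %GC = 9/19 × 100 = 47.368%
Salt term: 16.6 × (-0.327) = -5.428
GC term: 0.41 × 47.368 = 19.421; length term: −675/19 = −35.526
Tm = 81.5 + (-5.428) + 19.421 − 35.526 = 59.967 → 60.0°C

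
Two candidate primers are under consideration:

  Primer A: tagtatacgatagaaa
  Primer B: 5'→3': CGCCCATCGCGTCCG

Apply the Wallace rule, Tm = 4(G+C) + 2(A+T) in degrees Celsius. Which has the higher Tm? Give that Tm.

Primer B, 54°C

Primer A: A+T=12, G+C=4 → Tm = 2(12)+4(4) = 40°C
Primer B: A+T=3, G+C=12 → Tm = 2(3)+4(12) = 54°C
40°C vs 54°C → primer B is higher.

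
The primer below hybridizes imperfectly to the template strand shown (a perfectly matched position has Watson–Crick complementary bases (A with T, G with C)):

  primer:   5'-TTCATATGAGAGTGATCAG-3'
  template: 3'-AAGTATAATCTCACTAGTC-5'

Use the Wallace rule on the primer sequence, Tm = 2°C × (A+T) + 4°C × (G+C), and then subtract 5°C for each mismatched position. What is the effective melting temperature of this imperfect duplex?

Primer base counts: A=6, T=6, G=5, C=2 → A+T=12, G+C=7
Perfect-match Tm = 2(12) + 4(7) = 24 + 28 = 52°C
Mismatches (positions where the bases are not complementary): 1 (at position 8)
Effective Tm = 52 − 1×5 = 52 − 5 = 47°C

47°C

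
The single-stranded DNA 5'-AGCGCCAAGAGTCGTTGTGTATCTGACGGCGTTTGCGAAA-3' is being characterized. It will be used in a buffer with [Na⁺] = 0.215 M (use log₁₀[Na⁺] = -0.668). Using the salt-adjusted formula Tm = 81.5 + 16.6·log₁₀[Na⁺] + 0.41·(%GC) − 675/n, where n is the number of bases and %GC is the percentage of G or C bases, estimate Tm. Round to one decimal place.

75.1°C

Length n = 40. C=8, T=10, G=13, A=9
G+C = 21, so %GC = 21/40 × 100 = 52.5%
Salt term: 16.6 × (-0.668) = -11.089
GC term: 0.41 × 52.5 = 21.525; length term: −675/40 = −16.875
Tm = 81.5 + (-11.089) + 21.525 − 16.875 = 75.061 → 75.1°C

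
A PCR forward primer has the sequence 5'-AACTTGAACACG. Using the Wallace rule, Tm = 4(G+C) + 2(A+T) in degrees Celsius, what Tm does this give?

34°C

Base counts: T=2, C=3, A=5, G=2
AT pairs contribute 7, GC pairs contribute 5.
Tm = 4·5 + 2·7 = 20 + 14 = 34°C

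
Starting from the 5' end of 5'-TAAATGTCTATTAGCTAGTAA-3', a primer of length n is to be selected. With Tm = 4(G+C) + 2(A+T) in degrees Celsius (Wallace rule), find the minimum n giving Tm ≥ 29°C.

n = 13

First 12 bases: TAAATGTCTATT → Tm = 28°C (< 29°C)
First 13 bases: TAAATGTCTATTA → Tm = 30°C (≥ 29°C)
Since every base adds ≥2°C, Tm only increases with n, so the threshold is first crossed at n = 13.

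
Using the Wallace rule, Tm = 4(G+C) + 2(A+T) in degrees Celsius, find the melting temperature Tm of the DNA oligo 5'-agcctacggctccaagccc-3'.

Scanning the sequence gives A=4, G=4, T=2, C=9.
A+T = 6, G+C = 13
Tm = 2(6) + 4(13) = 12 + 52 = 64°C

64°C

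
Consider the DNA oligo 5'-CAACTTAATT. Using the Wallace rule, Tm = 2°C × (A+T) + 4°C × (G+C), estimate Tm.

Base counts: T=4, G=0, C=2, A=4
AT pairs contribute 8, GC pairs contribute 2.
Tm = 4·2 + 2·8 = 8 + 16 = 24°C

24°C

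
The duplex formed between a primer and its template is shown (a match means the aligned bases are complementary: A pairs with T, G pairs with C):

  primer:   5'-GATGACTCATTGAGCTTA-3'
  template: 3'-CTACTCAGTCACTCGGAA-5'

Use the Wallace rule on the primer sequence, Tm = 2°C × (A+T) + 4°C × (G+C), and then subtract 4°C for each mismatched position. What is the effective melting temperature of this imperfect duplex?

34°C

Primer base counts: A=5, T=6, G=4, C=3 → A+T=11, G+C=7
Perfect-match Tm = 2(11) + 4(7) = 22 + 28 = 50°C
Mismatches (positions where the bases are not complementary): 4 (at positions 6, 10, 16, 18)
Effective Tm = 50 − 4×4 = 50 − 16 = 34°C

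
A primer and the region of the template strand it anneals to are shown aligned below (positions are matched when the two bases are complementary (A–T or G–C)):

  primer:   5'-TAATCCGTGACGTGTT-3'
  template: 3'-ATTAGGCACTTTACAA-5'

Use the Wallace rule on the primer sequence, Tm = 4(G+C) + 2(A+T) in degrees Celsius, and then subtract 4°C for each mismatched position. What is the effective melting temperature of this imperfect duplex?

38°C

Primer base counts: A=3, T=6, G=4, C=3 → A+T=9, G+C=7
Perfect-match Tm = 2(9) + 4(7) = 18 + 28 = 46°C
Mismatches (positions where the bases are not complementary): 2 (at positions 11, 12)
Effective Tm = 46 − 2×4 = 46 − 8 = 38°C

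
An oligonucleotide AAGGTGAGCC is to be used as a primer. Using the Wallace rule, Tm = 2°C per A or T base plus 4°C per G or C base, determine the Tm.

Base counts: A=3, T=1, C=2, G=4
AT pairs contribute 4, GC pairs contribute 6.
Tm = 2(4) + 4(6) = 8 + 24 = 32°C

32°C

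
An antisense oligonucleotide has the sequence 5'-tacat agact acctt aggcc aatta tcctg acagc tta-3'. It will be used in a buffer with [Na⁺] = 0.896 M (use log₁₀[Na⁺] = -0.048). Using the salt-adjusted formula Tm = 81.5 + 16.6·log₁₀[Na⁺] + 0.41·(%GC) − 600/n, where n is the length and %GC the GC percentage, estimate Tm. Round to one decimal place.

81.1°C

Length n = 38. Counting bases: G=5, C=10, A=12, T=11
G+C = 15, so %GC = 15/38 × 100 = 39.474%
Salt term: 16.6 × (-0.048) = -0.797
GC term: 0.41 × 39.474 = 16.184; length term: −600/38 = −15.789
Tm = 81.5 + (-0.797) + 16.184 − 15.789 = 81.098 → 81.1°C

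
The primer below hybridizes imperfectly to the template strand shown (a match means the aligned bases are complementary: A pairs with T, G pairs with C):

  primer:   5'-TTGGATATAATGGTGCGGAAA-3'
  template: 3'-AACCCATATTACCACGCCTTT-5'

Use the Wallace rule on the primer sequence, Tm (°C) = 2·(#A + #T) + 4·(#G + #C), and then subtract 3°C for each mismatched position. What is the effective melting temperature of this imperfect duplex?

Primer base counts: A=7, T=6, G=7, C=1 → A+T=13, G+C=8
Perfect-match Tm = 2(13) + 4(8) = 26 + 32 = 58°C
Mismatches (positions where the bases are not complementary): 1 (at position 5)
Effective Tm = 58 − 1×3 = 58 − 3 = 55°C

55°C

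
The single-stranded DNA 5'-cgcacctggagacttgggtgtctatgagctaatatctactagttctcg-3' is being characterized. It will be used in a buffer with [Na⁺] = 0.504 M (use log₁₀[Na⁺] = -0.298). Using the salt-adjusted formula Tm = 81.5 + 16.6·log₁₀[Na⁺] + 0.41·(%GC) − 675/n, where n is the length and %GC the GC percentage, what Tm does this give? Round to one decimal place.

82.1°C

Length n = 48. Counting bases: T=15, A=10, G=12, C=11
G+C = 23, so %GC = 23/48 × 100 = 47.917%
Salt term: 16.6 × (-0.298) = -4.947
GC term: 0.41 × 47.917 = 19.646; length term: −675/48 = −14.062
Tm = 81.5 + (-4.947) + 19.646 − 14.062 = 82.137 → 82.1°C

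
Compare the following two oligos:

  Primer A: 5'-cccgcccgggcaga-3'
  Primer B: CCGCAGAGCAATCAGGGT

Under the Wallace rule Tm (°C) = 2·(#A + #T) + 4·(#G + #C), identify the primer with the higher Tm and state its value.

Primer B, 58°C

Primer A: A+T=2, G+C=12 → Tm = 2(2)+4(12) = 52°C
Primer B: A+T=7, G+C=11 → Tm = 2(7)+4(11) = 58°C
52°C vs 58°C → primer B is higher.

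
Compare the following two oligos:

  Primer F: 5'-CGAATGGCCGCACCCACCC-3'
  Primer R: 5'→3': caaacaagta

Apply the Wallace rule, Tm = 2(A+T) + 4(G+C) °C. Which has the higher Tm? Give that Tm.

Primer F: A+T=5, G+C=14 → Tm = 2(5)+4(14) = 66°C
Primer R: A+T=7, G+C=3 → Tm = 2(7)+4(3) = 26°C
66°C vs 26°C → primer F is higher.

Primer F, 66°C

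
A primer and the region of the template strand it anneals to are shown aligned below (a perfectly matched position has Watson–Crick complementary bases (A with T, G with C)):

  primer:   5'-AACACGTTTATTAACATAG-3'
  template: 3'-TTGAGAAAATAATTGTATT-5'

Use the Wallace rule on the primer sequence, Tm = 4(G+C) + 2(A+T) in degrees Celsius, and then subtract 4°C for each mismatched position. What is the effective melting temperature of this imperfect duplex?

Primer base counts: A=8, T=6, G=2, C=3 → A+T=14, G+C=5
Perfect-match Tm = 2(14) + 4(5) = 28 + 20 = 48°C
Mismatches (positions where the bases are not complementary): 3 (at positions 4, 6, 19)
Effective Tm = 48 − 3×4 = 48 − 12 = 36°C

36°C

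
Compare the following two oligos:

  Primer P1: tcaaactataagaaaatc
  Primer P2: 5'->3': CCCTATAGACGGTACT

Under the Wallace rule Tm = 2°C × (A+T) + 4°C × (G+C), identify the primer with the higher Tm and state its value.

Primer P2, 48°C

Primer P1: A+T=14, G+C=4 → Tm = 2(14)+4(4) = 44°C
Primer P2: A+T=8, G+C=8 → Tm = 2(8)+4(8) = 48°C
44°C vs 48°C → primer P2 is higher.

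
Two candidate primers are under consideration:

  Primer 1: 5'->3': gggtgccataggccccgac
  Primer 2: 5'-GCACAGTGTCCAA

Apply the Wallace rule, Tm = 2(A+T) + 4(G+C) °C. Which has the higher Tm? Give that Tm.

Primer 1: A+T=5, G+C=14 → Tm = 2(5)+4(14) = 66°C
Primer 2: A+T=6, G+C=7 → Tm = 2(6)+4(7) = 40°C
66°C vs 40°C → primer 1 is higher.

Primer 1, 66°C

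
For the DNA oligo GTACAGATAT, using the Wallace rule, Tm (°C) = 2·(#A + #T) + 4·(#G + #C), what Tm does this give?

26°C

Scanning the sequence gives G=2, C=1, A=4, T=3.
So N_AT = 7 and N_GC = 3.
Tm = 4·3 + 2·7 = 12 + 14 = 26°C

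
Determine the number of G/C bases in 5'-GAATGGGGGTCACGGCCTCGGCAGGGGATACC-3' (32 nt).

22

Counting bases: T=4, C=8, G=14, A=6
Total G or C: 14 + 8 = 22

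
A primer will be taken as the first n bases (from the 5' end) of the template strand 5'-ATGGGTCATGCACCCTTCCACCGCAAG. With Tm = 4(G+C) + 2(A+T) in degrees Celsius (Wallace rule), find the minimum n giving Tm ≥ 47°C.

First 14 bases: ATGGGTCATGCACC → Tm = 44°C (< 47°C)
First 15 bases: ATGGGTCATGCACCC → Tm = 48°C (≥ 47°C)
Since every base adds ≥2°C, Tm only increases with n, so the threshold is first crossed at n = 15.

n = 15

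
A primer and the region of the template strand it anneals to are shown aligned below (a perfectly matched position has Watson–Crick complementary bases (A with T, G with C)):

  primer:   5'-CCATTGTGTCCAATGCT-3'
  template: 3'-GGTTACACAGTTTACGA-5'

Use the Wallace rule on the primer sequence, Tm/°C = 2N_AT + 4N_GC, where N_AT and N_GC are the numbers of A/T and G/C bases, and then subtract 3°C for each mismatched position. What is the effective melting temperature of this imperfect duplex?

44°C

Primer base counts: A=3, T=6, G=3, C=5 → A+T=9, G+C=8
Perfect-match Tm = 2(9) + 4(8) = 18 + 32 = 50°C
Mismatches (positions where the bases are not complementary): 2 (at positions 4, 11)
Effective Tm = 50 − 2×3 = 50 − 6 = 44°C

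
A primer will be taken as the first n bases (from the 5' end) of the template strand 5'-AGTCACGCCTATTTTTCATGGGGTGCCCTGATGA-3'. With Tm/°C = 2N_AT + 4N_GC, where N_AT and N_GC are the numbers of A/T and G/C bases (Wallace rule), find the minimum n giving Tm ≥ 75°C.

First 25 bases: AGTCACGCCTATTTTTCATGGGGTG → Tm = 74°C (< 75°C)
First 26 bases: AGTCACGCCTATTTTTCATGGGGTGC → Tm = 78°C (≥ 75°C)
Each additional base adds 2°C (A/T) or 4°C (G/C), so Tm is non-decreasing in n; n = 26 is the first length to reach 75°C.

n = 26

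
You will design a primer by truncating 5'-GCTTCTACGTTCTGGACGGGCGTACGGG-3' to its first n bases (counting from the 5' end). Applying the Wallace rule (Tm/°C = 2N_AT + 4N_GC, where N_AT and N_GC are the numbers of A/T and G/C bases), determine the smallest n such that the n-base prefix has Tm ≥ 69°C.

First 21 bases: GCTTCTACGTTCTGGACGGGC → Tm = 68°C (< 69°C)
First 22 bases: GCTTCTACGTTCTGGACGGGCG → Tm = 72°C (≥ 69°C)
Each additional base adds 2°C (A/T) or 4°C (G/C), so Tm is non-decreasing in n; n = 22 is the first length to reach 69°C.

n = 22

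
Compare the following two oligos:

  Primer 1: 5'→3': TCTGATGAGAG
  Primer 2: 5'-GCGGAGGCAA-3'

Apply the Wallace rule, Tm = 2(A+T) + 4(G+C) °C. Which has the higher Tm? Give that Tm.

Primer 2, 34°C

Primer 1: A+T=6, G+C=5 → Tm = 2(6)+4(5) = 32°C
Primer 2: A+T=3, G+C=7 → Tm = 2(3)+4(7) = 34°C
32°C vs 34°C → primer 2 is higher.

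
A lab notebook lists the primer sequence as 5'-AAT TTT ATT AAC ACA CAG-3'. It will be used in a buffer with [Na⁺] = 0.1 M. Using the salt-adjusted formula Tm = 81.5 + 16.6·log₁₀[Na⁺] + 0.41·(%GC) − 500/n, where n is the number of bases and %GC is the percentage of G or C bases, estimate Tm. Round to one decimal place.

46.2°C

Length n = 18. Scanning the sequence gives A=8, G=1, C=3, T=6.
G+C = 4, so %GC = 4/18 × 100 = 22.222%
Salt term: 16.6 × (-1) = -16.6
GC term: 0.41 × 22.222 = 9.111; length term: −500/18 = −27.778
Tm = 81.5 + (-16.6) + 9.111 − 27.778 = 46.233 → 46.2°C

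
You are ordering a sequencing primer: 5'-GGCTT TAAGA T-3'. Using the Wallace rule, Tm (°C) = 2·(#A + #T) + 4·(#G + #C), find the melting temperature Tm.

30°C

Base counts: A=3, C=1, T=4, G=3
A+T = 7, G+C = 4
Tm = 2×7 + 4×4 = 30°C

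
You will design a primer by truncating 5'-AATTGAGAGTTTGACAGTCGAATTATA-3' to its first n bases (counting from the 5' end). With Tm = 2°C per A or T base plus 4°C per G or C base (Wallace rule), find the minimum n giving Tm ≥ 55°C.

n = 20

First 19 bases: AATTGAGAGTTTGACAGTC → Tm = 52°C (< 55°C)
First 20 bases: AATTGAGAGTTTGACAGTCG → Tm = 56°C (≥ 55°C)
Since every base adds ≥2°C, Tm only increases with n, so the threshold is first crossed at n = 20.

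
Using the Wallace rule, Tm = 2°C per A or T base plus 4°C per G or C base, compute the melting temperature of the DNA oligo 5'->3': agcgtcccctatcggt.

52°C

G=4, T=4, A=2, C=6
AT pairs contribute 6, GC pairs contribute 10.
Tm = 2×6 + 4×10 = 52°C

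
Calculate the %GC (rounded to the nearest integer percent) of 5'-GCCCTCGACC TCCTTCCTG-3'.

68%

Base counts: G=3, C=10, T=5, A=1
G+C = 3 + 10 = 13 out of 19 bases
%GC = 13/19 × 100 = 68.42% ≈ 68%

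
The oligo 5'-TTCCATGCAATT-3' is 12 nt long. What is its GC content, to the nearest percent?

33%

Scanning the sequence gives C=3, G=1, A=3, T=5.
G+C = 1 + 3 = 4 out of 12 bases
%GC = 4/12 × 100 = 33.33% ≈ 33%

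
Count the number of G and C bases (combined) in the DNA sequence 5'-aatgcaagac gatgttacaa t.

Scanning the sequence gives A=9, T=5, C=3, G=4.
Total G or C: 4 + 3 = 7

7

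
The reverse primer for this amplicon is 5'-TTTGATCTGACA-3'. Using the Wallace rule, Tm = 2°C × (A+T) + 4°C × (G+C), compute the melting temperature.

32°C

Scanning the sequence gives A=3, C=2, T=5, G=2.
A+T = 8, G+C = 4
Tm = 2(8) + 4(4) = 16 + 16 = 32°C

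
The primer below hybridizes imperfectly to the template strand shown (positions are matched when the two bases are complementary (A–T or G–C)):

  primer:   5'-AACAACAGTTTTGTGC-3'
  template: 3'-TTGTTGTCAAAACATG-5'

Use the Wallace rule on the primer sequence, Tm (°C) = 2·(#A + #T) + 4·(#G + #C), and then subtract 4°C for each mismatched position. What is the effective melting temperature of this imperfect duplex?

40°C

Primer base counts: A=5, T=5, G=3, C=3 → A+T=10, G+C=6
Perfect-match Tm = 2(10) + 4(6) = 20 + 24 = 44°C
Mismatches (positions where the bases are not complementary): 1 (at position 15)
Effective Tm = 44 − 1×4 = 44 − 4 = 40°C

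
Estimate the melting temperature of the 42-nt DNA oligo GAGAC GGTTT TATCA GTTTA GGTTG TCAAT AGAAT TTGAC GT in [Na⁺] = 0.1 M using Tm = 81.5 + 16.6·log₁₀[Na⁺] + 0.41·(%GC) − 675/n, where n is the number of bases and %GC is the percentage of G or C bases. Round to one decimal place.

63.5°C

Length n = 42. Base counts: C=4, T=16, A=11, G=11
G+C = 15, so %GC = 15/42 × 100 = 35.714%
Salt term: 16.6 × (-1) = -16.6
GC term: 0.41 × 35.714 = 14.643; length term: −675/42 = −16.071
Tm = 81.5 + (-16.6) + 14.643 − 16.071 = 63.472 → 63.5°C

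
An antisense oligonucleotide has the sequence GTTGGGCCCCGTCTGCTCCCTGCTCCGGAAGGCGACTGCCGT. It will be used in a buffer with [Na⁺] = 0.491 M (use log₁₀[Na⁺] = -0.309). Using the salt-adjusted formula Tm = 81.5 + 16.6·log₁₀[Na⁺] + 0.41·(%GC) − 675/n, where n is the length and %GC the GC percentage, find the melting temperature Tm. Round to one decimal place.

89.6°C

Length n = 42. G=14, T=9, A=3, C=16
G+C = 30, so %GC = 30/42 × 100 = 71.429%
Salt term: 16.6 × (-0.309) = -5.129
GC term: 0.41 × 71.429 = 29.286; length term: −675/42 = −16.071
Tm = 81.5 + (-5.129) + 29.286 − 16.071 = 89.586 → 89.6°C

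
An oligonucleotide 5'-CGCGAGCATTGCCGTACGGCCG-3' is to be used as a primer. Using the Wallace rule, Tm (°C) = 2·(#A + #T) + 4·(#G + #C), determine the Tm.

76°C

C=8, G=8, A=3, T=3
So N_AT = 6 and N_GC = 16.
Tm = 2×6 + 4×16 = 76°C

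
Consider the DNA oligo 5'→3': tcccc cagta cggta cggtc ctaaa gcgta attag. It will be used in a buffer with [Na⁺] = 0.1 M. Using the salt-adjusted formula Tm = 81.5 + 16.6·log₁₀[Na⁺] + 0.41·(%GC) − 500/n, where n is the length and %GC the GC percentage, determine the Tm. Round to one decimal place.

71.7°C

Length n = 35. Base counts: G=8, C=10, A=9, T=8
G+C = 18, so %GC = 18/35 × 100 = 51.429%
Salt term: 16.6 × (-1) = -16.6
GC term: 0.41 × 51.429 = 21.086; length term: −500/35 = −14.286
Tm = 81.5 + (-16.6) + 21.086 − 14.286 = 71.7 → 71.7°C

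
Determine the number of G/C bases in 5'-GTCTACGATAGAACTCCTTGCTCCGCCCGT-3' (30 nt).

17

C=11, T=8, G=6, A=5
G+C = 6 + 11 = 17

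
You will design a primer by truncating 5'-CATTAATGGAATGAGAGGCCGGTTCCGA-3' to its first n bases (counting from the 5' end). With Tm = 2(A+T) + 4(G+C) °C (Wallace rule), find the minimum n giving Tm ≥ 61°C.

First 20 bases: CATTAATGGAATGAGAGGCC → Tm = 58°C (< 61°C)
First 21 bases: CATTAATGGAATGAGAGGCCG → Tm = 62°C (≥ 61°C)
Since every base adds ≥2°C, Tm only increases with n, so the threshold is first crossed at n = 21.

n = 21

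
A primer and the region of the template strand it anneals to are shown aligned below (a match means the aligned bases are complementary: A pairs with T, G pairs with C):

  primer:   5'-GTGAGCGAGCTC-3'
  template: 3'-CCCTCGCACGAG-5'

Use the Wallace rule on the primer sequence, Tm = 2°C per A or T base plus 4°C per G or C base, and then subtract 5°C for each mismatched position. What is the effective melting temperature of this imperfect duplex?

30°C

Primer base counts: A=2, T=2, G=5, C=3 → A+T=4, G+C=8
Perfect-match Tm = 2(4) + 4(8) = 8 + 32 = 40°C
Mismatches (positions where the bases are not complementary): 2 (at positions 2, 8)
Effective Tm = 40 − 2×5 = 40 − 10 = 30°C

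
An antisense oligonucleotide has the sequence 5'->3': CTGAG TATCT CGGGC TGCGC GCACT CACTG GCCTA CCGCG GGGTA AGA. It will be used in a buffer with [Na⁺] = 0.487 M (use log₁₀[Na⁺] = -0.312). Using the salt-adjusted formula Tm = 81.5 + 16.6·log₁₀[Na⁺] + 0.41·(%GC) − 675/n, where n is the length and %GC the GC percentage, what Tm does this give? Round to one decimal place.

88.7°C

Length n = 48. Counting bases: A=8, G=16, C=15, T=9
G+C = 31, so %GC = 31/48 × 100 = 64.583%
Salt term: 16.6 × (-0.312) = -5.179
GC term: 0.41 × 64.583 = 26.479; length term: −675/48 = −14.062
Tm = 81.5 + (-5.179) + 26.479 − 14.062 = 88.738 → 88.7°C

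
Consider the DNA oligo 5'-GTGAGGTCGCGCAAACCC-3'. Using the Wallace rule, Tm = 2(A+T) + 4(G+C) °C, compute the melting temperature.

Scanning the sequence gives T=2, C=6, A=4, G=6.
So N_AT = 6 and N_GC = 12.
Tm = 2(6) + 4(12) = 12 + 48 = 60°C

60°C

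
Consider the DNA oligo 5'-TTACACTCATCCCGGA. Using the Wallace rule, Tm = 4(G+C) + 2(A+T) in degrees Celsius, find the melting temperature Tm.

Counting bases: T=4, C=6, A=4, G=2
AT pairs contribute 8, GC pairs contribute 8.
Tm = 2(8) + 4(8) = 16 + 32 = 48°C

48°C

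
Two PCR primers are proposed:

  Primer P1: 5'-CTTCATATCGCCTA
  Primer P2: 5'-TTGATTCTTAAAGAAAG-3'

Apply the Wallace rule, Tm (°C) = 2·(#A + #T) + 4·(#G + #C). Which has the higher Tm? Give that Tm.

Primer P2, 42°C

Primer P1: A+T=8, G+C=6 → Tm = 2(8)+4(6) = 40°C
Primer P2: A+T=13, G+C=4 → Tm = 2(13)+4(4) = 42°C
40°C vs 42°C → primer P2 is higher.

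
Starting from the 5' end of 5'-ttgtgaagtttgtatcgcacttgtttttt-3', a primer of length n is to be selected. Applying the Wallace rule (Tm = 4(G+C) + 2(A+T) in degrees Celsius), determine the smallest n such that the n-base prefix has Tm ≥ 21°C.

n = 8

First 7 bases: TTGTGAA → Tm = 18°C (< 21°C)
First 8 bases: TTGTGAAG → Tm = 22°C (≥ 21°C)
Each additional base adds 2°C (A/T) or 4°C (G/C), so Tm is non-decreasing in n; n = 8 is the first length to reach 21°C.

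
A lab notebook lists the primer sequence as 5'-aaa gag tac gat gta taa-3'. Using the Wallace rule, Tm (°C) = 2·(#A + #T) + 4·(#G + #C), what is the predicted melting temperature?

46°C

Scanning the sequence gives G=4, A=9, T=4, C=1.
A+T = 13, G+C = 5
Tm = 2(13) + 4(5) = 26 + 20 = 46°C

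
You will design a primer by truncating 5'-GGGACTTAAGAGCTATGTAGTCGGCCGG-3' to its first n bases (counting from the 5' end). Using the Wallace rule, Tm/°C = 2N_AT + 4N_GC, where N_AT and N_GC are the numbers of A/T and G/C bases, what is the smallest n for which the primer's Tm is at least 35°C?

First 11 bases: GGGACTTAAGA → Tm = 32°C (< 35°C)
First 12 bases: GGGACTTAAGAG → Tm = 36°C (≥ 35°C)
Since every base adds ≥2°C, Tm only increases with n, so the threshold is first crossed at n = 12.

n = 12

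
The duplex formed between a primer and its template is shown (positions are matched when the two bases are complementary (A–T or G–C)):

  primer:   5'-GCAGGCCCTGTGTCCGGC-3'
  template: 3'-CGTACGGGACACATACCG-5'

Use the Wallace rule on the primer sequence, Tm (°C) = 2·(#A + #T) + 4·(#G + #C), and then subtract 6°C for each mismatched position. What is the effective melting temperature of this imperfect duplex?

46°C

Primer base counts: A=1, T=3, G=7, C=7 → A+T=4, G+C=14
Perfect-match Tm = 2(4) + 4(14) = 8 + 56 = 64°C
Mismatches (positions where the bases are not complementary): 3 (at positions 4, 14, 15)
Effective Tm = 64 − 3×6 = 64 − 18 = 46°C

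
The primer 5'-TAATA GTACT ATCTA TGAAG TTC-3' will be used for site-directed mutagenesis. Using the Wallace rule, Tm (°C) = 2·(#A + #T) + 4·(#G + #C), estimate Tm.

58°C

Base counts: T=9, A=8, C=3, G=3
A+T = 17, G+C = 6
Tm = 4·6 + 2·17 = 24 + 34 = 58°C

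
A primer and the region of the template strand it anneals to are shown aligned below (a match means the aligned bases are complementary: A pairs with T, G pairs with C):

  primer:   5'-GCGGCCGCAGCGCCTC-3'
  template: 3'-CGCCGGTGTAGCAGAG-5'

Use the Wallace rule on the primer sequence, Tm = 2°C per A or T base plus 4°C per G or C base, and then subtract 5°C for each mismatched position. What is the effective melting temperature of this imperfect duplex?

Primer base counts: A=1, T=1, G=6, C=8 → A+T=2, G+C=14
Perfect-match Tm = 2(2) + 4(14) = 4 + 56 = 60°C
Mismatches (positions where the bases are not complementary): 3 (at positions 7, 10, 13)
Effective Tm = 60 − 3×5 = 60 − 15 = 45°C

45°C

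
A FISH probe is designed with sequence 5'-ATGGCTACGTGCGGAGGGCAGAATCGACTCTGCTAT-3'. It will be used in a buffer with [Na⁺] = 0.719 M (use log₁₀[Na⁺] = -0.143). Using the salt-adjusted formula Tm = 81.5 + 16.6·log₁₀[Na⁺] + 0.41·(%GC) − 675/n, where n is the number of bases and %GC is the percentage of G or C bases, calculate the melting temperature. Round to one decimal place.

83.2°C

Length n = 36. T=8, G=12, C=8, A=8
G+C = 20, so %GC = 20/36 × 100 = 55.556%
Salt term: 16.6 × (-0.143) = -2.374
GC term: 0.41 × 55.556 = 22.778; length term: −675/36 = −18.75
Tm = 81.5 + (-2.374) + 22.778 − 18.75 = 83.154 → 83.2°C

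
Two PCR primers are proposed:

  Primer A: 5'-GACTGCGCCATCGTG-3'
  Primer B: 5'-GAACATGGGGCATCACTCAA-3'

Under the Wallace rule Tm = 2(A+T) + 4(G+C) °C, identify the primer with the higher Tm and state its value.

Primer B, 60°C

Primer A: A+T=5, G+C=10 → Tm = 2(5)+4(10) = 50°C
Primer B: A+T=10, G+C=10 → Tm = 2(10)+4(10) = 60°C
50°C vs 60°C → primer B is higher.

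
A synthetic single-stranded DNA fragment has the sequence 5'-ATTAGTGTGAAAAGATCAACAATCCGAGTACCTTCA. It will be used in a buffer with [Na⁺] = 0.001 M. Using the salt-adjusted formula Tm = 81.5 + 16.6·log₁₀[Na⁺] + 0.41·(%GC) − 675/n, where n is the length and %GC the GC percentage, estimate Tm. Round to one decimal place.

27.8°C

Length n = 36. Counting bases: T=9, C=7, A=14, G=6
G+C = 13, so %GC = 13/36 × 100 = 36.111%
Salt term: 16.6 × (-3) = -49.8
GC term: 0.41 × 36.111 = 14.806; length term: −675/36 = −18.75
Tm = 81.5 + (-49.8) + 14.806 − 18.75 = 27.756 → 27.8°C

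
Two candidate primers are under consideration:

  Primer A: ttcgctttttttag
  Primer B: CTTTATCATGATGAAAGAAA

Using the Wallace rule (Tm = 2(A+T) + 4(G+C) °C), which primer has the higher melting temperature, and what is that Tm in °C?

Primer A: A+T=10, G+C=4 → Tm = 2(10)+4(4) = 36°C
Primer B: A+T=15, G+C=5 → Tm = 2(15)+4(5) = 50°C
36°C vs 50°C → primer B is higher.

Primer B, 50°C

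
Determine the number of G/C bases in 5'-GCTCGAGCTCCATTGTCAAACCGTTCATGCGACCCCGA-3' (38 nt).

Base counts: C=14, G=8, A=8, T=8
Total G or C: 8 + 14 = 22

22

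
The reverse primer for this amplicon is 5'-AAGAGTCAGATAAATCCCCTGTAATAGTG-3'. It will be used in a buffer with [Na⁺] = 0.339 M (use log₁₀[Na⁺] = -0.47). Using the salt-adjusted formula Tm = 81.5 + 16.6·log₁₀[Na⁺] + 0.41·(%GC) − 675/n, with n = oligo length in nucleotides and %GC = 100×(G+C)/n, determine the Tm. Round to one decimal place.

66.0°C

Length n = 29. A=11, T=7, C=5, G=6
G+C = 11, so %GC = 11/29 × 100 = 37.931%
Salt term: 16.6 × (-0.47) = -7.802
GC term: 0.41 × 37.931 = 15.552; length term: −675/29 = −23.276
Tm = 81.5 + (-7.802) + 15.552 − 23.276 = 65.974 → 66.0°C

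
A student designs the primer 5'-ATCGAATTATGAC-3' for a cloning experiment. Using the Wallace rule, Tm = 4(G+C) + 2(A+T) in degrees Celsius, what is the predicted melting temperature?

Scanning the sequence gives T=4, A=5, C=2, G=2.
So N_AT = 9 and N_GC = 4.
Tm = 4·4 + 2·9 = 16 + 18 = 34°C

34°C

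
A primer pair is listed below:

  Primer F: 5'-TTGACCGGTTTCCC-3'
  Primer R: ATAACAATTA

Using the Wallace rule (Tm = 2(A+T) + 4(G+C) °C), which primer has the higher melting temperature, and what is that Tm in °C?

Primer F: A+T=6, G+C=8 → Tm = 2(6)+4(8) = 44°C
Primer R: A+T=9, G+C=1 → Tm = 2(9)+4(1) = 22°C
44°C vs 22°C → primer F is higher.

Primer F, 44°C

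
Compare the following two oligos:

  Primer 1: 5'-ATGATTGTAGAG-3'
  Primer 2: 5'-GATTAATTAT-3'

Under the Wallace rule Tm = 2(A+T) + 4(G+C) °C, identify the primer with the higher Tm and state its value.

Primer 1, 32°C

Primer 1: A+T=8, G+C=4 → Tm = 2(8)+4(4) = 32°C
Primer 2: A+T=9, G+C=1 → Tm = 2(9)+4(1) = 22°C
32°C vs 22°C → primer 1 is higher.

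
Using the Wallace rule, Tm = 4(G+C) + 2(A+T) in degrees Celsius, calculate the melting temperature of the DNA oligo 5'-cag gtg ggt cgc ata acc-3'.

58°C

Scanning the sequence gives A=4, G=6, T=3, C=5.
AT pairs contribute 7, GC pairs contribute 11.
Tm = 2(7) + 4(11) = 14 + 44 = 58°C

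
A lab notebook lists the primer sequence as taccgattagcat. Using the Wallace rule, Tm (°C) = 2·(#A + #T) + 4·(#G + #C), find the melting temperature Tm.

36°C

Base counts: C=3, A=4, G=2, T=4
So N_AT = 8 and N_GC = 5.
Tm = 4·5 + 2·8 = 20 + 16 = 36°C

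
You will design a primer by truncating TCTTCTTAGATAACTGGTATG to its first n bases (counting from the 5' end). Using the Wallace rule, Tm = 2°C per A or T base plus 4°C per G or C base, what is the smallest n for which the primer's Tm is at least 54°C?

First 20 bases: TCTTCTTAGATAACTGGTAT → Tm = 52°C (< 54°C)
First 21 bases: TCTTCTTAGATAACTGGTATG → Tm = 56°C (≥ 54°C)
Each additional base adds 2°C (A/T) or 4°C (G/C), so Tm is non-decreasing in n; n = 21 is the first length to reach 54°C.

n = 21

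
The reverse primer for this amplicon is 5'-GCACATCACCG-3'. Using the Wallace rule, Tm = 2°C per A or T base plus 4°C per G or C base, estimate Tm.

36°C

G=2, T=1, C=5, A=3
So N_AT = 4 and N_GC = 7.
Tm = 2×4 + 4×7 = 36°C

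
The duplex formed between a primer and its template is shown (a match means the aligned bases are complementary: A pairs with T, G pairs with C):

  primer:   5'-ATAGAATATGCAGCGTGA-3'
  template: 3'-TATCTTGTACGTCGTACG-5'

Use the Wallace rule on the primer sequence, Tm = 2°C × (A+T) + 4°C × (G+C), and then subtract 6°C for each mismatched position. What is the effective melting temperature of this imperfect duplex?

Primer base counts: A=7, T=4, G=5, C=2 → A+T=11, G+C=7
Perfect-match Tm = 2(11) + 4(7) = 22 + 28 = 50°C
Mismatches (positions where the bases are not complementary): 3 (at positions 7, 15, 18)
Effective Tm = 50 − 3×6 = 50 − 18 = 32°C

32°C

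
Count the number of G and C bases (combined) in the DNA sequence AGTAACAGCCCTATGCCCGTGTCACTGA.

15

Base counts: C=9, A=7, G=6, T=6
G+C = 6 + 9 = 15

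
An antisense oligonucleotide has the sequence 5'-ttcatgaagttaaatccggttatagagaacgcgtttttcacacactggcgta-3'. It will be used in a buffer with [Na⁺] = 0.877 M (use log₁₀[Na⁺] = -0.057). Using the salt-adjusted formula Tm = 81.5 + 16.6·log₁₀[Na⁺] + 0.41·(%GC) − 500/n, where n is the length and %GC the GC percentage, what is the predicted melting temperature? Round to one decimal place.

87.5°C

Length n = 52. G=11, A=15, T=16, C=10
G+C = 21, so %GC = 21/52 × 100 = 40.385%
Salt term: 16.6 × (-0.057) = -0.946
GC term: 0.41 × 40.385 = 16.558; length term: −500/52 = −9.615
Tm = 81.5 + (-0.946) + 16.558 − 9.615 = 87.497 → 87.5°C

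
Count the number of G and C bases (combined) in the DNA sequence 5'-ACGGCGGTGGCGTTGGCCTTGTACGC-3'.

Counting bases: T=6, C=7, G=11, A=2
Total G or C: 11 + 7 = 18

18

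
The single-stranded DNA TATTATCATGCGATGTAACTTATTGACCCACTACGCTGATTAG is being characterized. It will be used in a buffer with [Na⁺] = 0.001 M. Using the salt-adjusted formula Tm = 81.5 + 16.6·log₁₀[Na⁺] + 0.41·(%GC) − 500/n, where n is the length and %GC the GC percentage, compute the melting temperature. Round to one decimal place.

35.3°C

Length n = 43. Scanning the sequence gives A=12, C=9, T=15, G=7.
G+C = 16, so %GC = 16/43 × 100 = 37.209%
Salt term: 16.6 × (-3) = -49.8
GC term: 0.41 × 37.209 = 15.256; length term: −500/43 = −11.628
Tm = 81.5 + (-49.8) + 15.256 − 11.628 = 35.328 → 35.3°C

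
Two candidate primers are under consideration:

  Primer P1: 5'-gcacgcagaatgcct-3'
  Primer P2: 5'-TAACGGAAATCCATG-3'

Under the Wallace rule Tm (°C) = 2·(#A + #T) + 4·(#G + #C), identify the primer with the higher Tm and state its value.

Primer P1, 48°C

Primer P1: A+T=6, G+C=9 → Tm = 2(6)+4(9) = 48°C
Primer P2: A+T=9, G+C=6 → Tm = 2(9)+4(6) = 42°C
48°C vs 42°C → primer P1 is higher.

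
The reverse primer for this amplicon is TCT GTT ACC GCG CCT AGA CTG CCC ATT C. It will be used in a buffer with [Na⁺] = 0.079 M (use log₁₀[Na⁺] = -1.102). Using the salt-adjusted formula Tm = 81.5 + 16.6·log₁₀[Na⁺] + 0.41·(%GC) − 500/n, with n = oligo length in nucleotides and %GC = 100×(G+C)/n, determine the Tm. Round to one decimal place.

Length n = 28. Scanning the sequence gives C=11, T=8, G=5, A=4.
G+C = 16, so %GC = 16/28 × 100 = 57.143%
Salt term: 16.6 × (-1.102) = -18.293
GC term: 0.41 × 57.143 = 23.429; length term: −500/28 = −17.857
Tm = 81.5 + (-18.293) + 23.429 − 17.857 = 68.779 → 68.8°C

68.8°C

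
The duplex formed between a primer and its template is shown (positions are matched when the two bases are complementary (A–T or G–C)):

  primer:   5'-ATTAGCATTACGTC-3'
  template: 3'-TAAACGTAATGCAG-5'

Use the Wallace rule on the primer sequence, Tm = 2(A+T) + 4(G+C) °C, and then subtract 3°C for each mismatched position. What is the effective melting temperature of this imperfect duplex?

35°C

Primer base counts: A=4, T=5, G=2, C=3 → A+T=9, G+C=5
Perfect-match Tm = 2(9) + 4(5) = 18 + 20 = 38°C
Mismatches (positions where the bases are not complementary): 1 (at position 4)
Effective Tm = 38 − 1×3 = 38 − 3 = 35°C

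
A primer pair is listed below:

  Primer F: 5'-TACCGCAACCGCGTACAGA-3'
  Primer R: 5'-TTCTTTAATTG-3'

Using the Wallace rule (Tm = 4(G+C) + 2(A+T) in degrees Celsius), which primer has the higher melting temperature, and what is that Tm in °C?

Primer F, 60°C

Primer F: A+T=8, G+C=11 → Tm = 2(8)+4(11) = 60°C
Primer R: A+T=9, G+C=2 → Tm = 2(9)+4(2) = 26°C
60°C vs 26°C → primer F is higher.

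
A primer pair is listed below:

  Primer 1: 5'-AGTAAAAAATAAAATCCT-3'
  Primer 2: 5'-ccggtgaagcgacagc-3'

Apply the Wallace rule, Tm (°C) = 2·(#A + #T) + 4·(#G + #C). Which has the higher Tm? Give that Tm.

Primer 2, 54°C

Primer 1: A+T=15, G+C=3 → Tm = 2(15)+4(3) = 42°C
Primer 2: A+T=5, G+C=11 → Tm = 2(5)+4(11) = 54°C
42°C vs 54°C → primer 2 is higher.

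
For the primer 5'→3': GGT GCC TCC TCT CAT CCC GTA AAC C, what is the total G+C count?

Counting bases: A=4, G=4, C=11, T=6
Total G or C: 4 + 11 = 15

15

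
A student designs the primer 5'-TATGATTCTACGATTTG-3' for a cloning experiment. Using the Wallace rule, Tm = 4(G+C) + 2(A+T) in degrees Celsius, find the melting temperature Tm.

Counting bases: A=4, T=8, C=2, G=3
A+T = 12, G+C = 5
Tm = 2×12 + 4×5 = 44°C

44°C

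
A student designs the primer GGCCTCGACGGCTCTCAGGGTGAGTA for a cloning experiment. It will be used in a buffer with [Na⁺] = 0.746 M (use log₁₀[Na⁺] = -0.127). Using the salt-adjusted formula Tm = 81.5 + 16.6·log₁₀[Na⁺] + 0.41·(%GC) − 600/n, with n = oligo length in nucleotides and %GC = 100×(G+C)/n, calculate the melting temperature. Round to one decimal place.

Length n = 26. Counting bases: C=7, G=10, T=5, A=4
G+C = 17, so %GC = 17/26 × 100 = 65.385%
Salt term: 16.6 × (-0.127) = -2.108
GC term: 0.41 × 65.385 = 26.808; length term: −600/26 = −23.077
Tm = 81.5 + (-2.108) + 26.808 − 23.077 = 83.123 → 83.1°C

83.1°C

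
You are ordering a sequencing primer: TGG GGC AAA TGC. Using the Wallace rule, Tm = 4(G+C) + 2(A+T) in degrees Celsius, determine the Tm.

Scanning the sequence gives C=2, A=3, T=2, G=5.
AT pairs contribute 5, GC pairs contribute 7.
Tm = 2×5 + 4×7 = 38°C

38°C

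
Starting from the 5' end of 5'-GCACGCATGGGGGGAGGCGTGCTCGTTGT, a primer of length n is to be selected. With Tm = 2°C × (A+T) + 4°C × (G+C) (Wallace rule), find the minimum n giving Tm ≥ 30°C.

n = 9

First 8 bases: GCACGCAT → Tm = 26°C (< 30°C)
First 9 bases: GCACGCATG → Tm = 30°C (≥ 30°C)
Since every base adds ≥2°C, Tm only increases with n, so the threshold is first crossed at n = 9.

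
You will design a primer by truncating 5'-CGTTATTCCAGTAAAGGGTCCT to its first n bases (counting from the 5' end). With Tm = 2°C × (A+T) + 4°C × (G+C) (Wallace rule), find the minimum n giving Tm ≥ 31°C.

n = 11

First 10 bases: CGTTATTCCA → Tm = 28°C (< 31°C)
First 11 bases: CGTTATTCCAG → Tm = 32°C (≥ 31°C)
Since every base adds ≥2°C, Tm only increases with n, so the threshold is first crossed at n = 11.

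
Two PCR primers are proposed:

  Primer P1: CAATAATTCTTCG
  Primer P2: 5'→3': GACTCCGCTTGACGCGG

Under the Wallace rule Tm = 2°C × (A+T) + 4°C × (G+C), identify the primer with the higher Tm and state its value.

Primer P2, 58°C

Primer P1: A+T=9, G+C=4 → Tm = 2(9)+4(4) = 34°C
Primer P2: A+T=5, G+C=12 → Tm = 2(5)+4(12) = 58°C
34°C vs 58°C → primer P2 is higher.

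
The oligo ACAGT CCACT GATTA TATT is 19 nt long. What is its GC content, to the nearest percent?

32%

A=6, C=4, T=7, G=2
G+C = 2 + 4 = 6 out of 19 bases
%GC = 6/19 × 100 = 31.58% ≈ 32%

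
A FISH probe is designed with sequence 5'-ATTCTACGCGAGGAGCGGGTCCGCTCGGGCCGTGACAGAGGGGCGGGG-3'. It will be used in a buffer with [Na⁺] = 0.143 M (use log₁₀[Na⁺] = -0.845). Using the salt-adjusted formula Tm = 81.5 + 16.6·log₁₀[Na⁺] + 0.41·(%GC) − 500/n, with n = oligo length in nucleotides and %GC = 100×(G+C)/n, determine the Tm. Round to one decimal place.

87.0°C

Length n = 48. Base counts: T=6, G=23, C=12, A=7
G+C = 35, so %GC = 35/48 × 100 = 72.917%
Salt term: 16.6 × (-0.845) = -14.027
GC term: 0.41 × 72.917 = 29.896; length term: −500/48 = −10.417
Tm = 81.5 + (-14.027) + 29.896 − 10.417 = 86.952 → 87.0°C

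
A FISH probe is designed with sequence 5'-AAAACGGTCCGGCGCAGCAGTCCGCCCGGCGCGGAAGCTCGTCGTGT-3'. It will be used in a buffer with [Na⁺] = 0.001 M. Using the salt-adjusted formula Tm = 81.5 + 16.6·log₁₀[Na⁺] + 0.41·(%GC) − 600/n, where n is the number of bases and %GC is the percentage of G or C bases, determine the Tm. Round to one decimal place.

47.7°C

Length n = 47. G=17, C=16, T=6, A=8
G+C = 33, so %GC = 33/47 × 100 = 70.213%
Salt term: 16.6 × (-3) = -49.8
GC term: 0.41 × 70.213 = 28.787; length term: −600/47 = −12.766
Tm = 81.5 + (-49.8) + 28.787 − 12.766 = 47.721 → 47.7°C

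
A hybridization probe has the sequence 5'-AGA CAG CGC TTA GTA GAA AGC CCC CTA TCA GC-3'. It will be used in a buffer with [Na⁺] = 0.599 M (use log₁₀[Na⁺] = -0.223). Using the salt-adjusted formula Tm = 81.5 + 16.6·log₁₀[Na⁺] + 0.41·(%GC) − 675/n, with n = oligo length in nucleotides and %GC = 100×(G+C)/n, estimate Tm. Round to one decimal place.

78.5°C

Length n = 32. C=10, T=5, A=10, G=7
G+C = 17, so %GC = 17/32 × 100 = 53.125%
Salt term: 16.6 × (-0.223) = -3.702
GC term: 0.41 × 53.125 = 21.781; length term: −675/32 = −21.094
Tm = 81.5 + (-3.702) + 21.781 − 21.094 = 78.485 → 78.5°C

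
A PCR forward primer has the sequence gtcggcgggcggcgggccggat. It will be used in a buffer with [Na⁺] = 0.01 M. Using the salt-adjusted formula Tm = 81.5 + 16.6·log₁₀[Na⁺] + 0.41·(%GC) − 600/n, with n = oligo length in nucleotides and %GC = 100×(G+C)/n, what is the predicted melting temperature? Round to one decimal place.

Length n = 22. G=13, A=1, C=6, T=2
G+C = 19, so %GC = 19/22 × 100 = 86.364%
Salt term: 16.6 × (-2) = -33.2
GC term: 0.41 × 86.364 = 35.409; length term: −600/22 = −27.273
Tm = 81.5 + (-33.2) + 35.409 − 27.273 = 56.436 → 56.4°C

56.4°C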